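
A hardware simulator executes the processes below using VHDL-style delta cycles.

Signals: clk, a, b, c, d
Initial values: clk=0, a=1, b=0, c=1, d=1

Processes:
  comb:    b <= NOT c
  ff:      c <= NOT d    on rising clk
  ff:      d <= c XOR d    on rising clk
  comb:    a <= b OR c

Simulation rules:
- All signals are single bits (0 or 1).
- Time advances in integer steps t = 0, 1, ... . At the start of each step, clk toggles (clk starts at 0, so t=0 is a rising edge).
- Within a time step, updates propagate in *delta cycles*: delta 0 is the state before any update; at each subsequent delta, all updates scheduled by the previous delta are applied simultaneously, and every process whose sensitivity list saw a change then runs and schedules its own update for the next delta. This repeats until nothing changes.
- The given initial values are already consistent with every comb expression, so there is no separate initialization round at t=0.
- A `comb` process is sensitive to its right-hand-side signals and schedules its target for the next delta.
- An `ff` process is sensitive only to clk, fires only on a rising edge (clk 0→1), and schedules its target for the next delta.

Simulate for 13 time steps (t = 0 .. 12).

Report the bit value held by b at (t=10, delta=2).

0

[bits: d,c,a,clk,b]
t=0: Δ0=11100 Δ1=11110 Δ2=00110 Δ3=00011 Δ4=00111 | 4Δ
t=1: Δ0=00111 Δ1=00101 | 1Δ
t=2: Δ0=00101 Δ1=00111 Δ2=01111 Δ3=01110 | 3Δ
t=3: Δ0=01110 Δ1=01100 | 1Δ
t=4: Δ0=01100 Δ1=01110 Δ2=11110 | 2Δ
t=5: Δ0=11110 Δ1=11100 | 1Δ
t=6: Δ0=11100 Δ1=11110 Δ2=00110 Δ3=00011 Δ4=00111 | 4Δ
t=7: Δ0=00111 Δ1=00101 | 1Δ
t=8: Δ0=00101 Δ1=00111 Δ2=01111 Δ3=01110 | 3Δ
t=9: Δ0=01110 Δ1=01100 | 1Δ
t=10: Δ0=01100 Δ1=01110 Δ2=11110 | 2Δ
t=11: Δ0=11110 Δ1=11100 | 1Δ
t=12: Δ0=11100 Δ1=11110 Δ2=00110 Δ3=00011 Δ4=00111 | 4Δ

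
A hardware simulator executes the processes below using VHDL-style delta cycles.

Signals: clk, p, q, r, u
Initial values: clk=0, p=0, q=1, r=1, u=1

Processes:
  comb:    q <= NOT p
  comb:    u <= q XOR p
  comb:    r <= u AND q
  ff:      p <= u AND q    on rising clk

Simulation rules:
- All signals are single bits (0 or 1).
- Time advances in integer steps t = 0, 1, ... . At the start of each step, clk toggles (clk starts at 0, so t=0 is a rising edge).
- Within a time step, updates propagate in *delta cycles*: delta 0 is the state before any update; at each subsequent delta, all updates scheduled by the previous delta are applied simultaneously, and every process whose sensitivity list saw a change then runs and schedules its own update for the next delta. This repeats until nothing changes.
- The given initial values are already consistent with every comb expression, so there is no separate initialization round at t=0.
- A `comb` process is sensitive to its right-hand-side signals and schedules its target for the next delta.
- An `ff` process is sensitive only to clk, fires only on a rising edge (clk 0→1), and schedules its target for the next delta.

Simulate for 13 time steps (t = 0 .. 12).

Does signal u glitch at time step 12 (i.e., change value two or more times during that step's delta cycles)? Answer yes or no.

[bits: clk,q,p,r,u]
t=0: Δ0=01011 Δ1=11011 Δ2=11111 Δ3=10110 Δ4=10101 | 4Δ
t=1: Δ0=10101 Δ1=00101 | 1Δ
t=2: Δ0=00101 Δ1=10101 Δ2=10001 Δ3=11000 Δ4=11001 Δ5=11011 | 5Δ
t=3: Δ0=11011 Δ1=01011 | 1Δ
t=4: Δ0=01011 Δ1=11011 Δ2=11111 Δ3=10110 Δ4=10101 | 4Δ
t=5: Δ0=10101 Δ1=00101 | 1Δ
t=6: Δ0=00101 Δ1=10101 Δ2=10001 Δ3=11000 Δ4=11001 Δ5=11011 | 5Δ
t=7: Δ0=11011 Δ1=01011 | 1Δ
t=8: Δ0=01011 Δ1=11011 Δ2=11111 Δ3=10110 Δ4=10101 | 4Δ
t=9: Δ0=10101 Δ1=00101 | 1Δ
t=10: Δ0=00101 Δ1=10101 Δ2=10001 Δ3=11000 Δ4=11001 Δ5=11011 | 5Δ
t=11: Δ0=11011 Δ1=01011 | 1Δ
t=12: Δ0=01011 Δ1=11011 Δ2=11111 Δ3=10110 Δ4=10101 | 4Δ

yes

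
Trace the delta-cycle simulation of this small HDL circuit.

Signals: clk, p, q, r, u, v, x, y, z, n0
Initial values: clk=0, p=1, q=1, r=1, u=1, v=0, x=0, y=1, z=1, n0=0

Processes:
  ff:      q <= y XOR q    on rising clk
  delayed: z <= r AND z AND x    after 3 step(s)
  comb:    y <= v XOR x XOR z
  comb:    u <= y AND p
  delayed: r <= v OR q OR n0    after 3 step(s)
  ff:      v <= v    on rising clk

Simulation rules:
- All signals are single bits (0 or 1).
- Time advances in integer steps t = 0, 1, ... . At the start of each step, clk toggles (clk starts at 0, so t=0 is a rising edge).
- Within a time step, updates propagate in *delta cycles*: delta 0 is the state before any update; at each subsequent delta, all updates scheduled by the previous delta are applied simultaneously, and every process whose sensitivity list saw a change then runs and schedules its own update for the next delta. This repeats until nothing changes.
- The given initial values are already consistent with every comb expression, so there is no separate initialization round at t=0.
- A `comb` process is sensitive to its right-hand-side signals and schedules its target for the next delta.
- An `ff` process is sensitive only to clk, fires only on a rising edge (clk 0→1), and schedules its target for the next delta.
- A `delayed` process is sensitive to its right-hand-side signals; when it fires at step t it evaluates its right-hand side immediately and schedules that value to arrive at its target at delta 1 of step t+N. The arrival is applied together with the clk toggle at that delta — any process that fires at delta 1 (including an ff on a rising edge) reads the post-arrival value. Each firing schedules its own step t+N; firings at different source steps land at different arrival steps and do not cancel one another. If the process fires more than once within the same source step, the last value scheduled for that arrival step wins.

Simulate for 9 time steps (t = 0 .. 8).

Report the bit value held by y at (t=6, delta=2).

0

t=0 Δ0: clk=0 u=1 y=1 q=1 v=0 r=1 n0=0 p=1 z=1 x=0
  Δ1: clk:0→1
  Δ2: q:1→0
  (2Δ to stable)
t=1 Δ0: clk=1 u=1 y=1 q=0 v=0 r=1 n0=0 p=1 z=1 x=0
  Δ1: clk:1→0
  (1Δ to stable)
t=2 Δ0: clk=0 u=1 y=1 q=0 v=0 r=1 n0=0 p=1 z=1 x=0
  Δ1: clk:0→1
  Δ2: q:0→1
  (2Δ to stable)
t=3 Δ0: clk=1 u=1 y=1 q=1 v=0 r=1 n0=0 p=1 z=1 x=0
  Δ1: clk:1→0, r:1→0
  (1Δ to stable)
t=4 Δ0: clk=0 u=1 y=1 q=1 v=0 r=0 n0=0 p=1 z=1 x=0
  Δ1: clk:0→1
  Δ2: q:1→0
  (2Δ to stable)
t=5 Δ0: clk=1 u=1 y=1 q=0 v=0 r=0 n0=0 p=1 z=1 x=0
  Δ1: clk:1→0, r:0→1
  (1Δ to stable)
t=6 Δ0: clk=0 u=1 y=1 q=0 v=0 r=1 n0=0 p=1 z=1 x=0
  Δ1: clk:0→1, z:1→0
  Δ2: y:1→0, q:0→1
  Δ3: u:1→0
  (3Δ to stable)
t=7 Δ0: clk=1 u=0 y=0 q=1 v=0 r=1 n0=0 p=1 z=0 x=0
  Δ1: clk:1→0, r:1→0
  (1Δ to stable)
t=8 Δ0: clk=0 u=0 y=0 q=1 v=0 r=0 n0=0 p=1 z=0 x=0
  Δ1: clk:0→1
  (1Δ to stable)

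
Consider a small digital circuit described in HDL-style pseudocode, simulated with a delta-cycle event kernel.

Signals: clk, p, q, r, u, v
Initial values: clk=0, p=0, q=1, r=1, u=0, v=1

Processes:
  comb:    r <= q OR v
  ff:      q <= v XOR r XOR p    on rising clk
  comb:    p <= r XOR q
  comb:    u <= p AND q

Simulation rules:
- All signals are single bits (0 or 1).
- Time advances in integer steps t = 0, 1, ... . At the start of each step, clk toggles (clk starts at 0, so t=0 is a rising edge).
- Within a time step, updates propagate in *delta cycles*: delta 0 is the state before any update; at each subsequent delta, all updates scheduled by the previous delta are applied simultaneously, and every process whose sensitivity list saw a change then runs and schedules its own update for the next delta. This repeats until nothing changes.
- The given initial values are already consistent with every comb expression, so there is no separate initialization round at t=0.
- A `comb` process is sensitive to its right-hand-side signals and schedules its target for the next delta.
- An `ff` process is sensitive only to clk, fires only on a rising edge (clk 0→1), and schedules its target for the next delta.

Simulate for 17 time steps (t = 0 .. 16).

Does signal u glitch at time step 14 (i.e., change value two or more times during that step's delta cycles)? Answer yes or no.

yes

t0.Δ0 v=1 p=0 clk=0 q=1 r=1 u=0
t0.Δ1 v=1 p=0 clk=1 q=1 r=1 u=0
t0.Δ2 v=1 p=0 clk=1 q=0 r=1 u=0
t0.Δ3 v=1 p=1 clk=1 q=0 r=1 u=0
t1.Δ0 v=1 p=1 clk=1 q=0 r=1 u=0
t1.Δ1 v=1 p=1 clk=0 q=0 r=1 u=0
t2.Δ0 v=1 p=1 clk=0 q=0 r=1 u=0
t2.Δ1 v=1 p=1 clk=1 q=0 r=1 u=0
t2.Δ2 v=1 p=1 clk=1 q=1 r=1 u=0
t2.Δ3 v=1 p=0 clk=1 q=1 r=1 u=1
t2.Δ4 v=1 p=0 clk=1 q=1 r=1 u=0
t3.Δ0 v=1 p=0 clk=1 q=1 r=1 u=0
t3.Δ1 v=1 p=0 clk=0 q=1 r=1 u=0
t4.Δ0 v=1 p=0 clk=0 q=1 r=1 u=0
t4.Δ1 v=1 p=0 clk=1 q=1 r=1 u=0
t4.Δ2 v=1 p=0 clk=1 q=0 r=1 u=0
t4.Δ3 v=1 p=1 clk=1 q=0 r=1 u=0
t5.Δ0 v=1 p=1 clk=1 q=0 r=1 u=0
t5.Δ1 v=1 p=1 clk=0 q=0 r=1 u=0
t6.Δ0 v=1 p=1 clk=0 q=0 r=1 u=0
t6.Δ1 v=1 p=1 clk=1 q=0 r=1 u=0
t6.Δ2 v=1 p=1 clk=1 q=1 r=1 u=0
t6.Δ3 v=1 p=0 clk=1 q=1 r=1 u=1
t6.Δ4 v=1 p=0 clk=1 q=1 r=1 u=0
t7.Δ0 v=1 p=0 clk=1 q=1 r=1 u=0
t7.Δ1 v=1 p=0 clk=0 q=1 r=1 u=0
t8.Δ0 v=1 p=0 clk=0 q=1 r=1 u=0
t8.Δ1 v=1 p=0 clk=1 q=1 r=1 u=0
t8.Δ2 v=1 p=0 clk=1 q=0 r=1 u=0
t8.Δ3 v=1 p=1 clk=1 q=0 r=1 u=0
t9.Δ0 v=1 p=1 clk=1 q=0 r=1 u=0
t9.Δ1 v=1 p=1 clk=0 q=0 r=1 u=0
t10.Δ0 v=1 p=1 clk=0 q=0 r=1 u=0
t10.Δ1 v=1 p=1 clk=1 q=0 r=1 u=0
t10.Δ2 v=1 p=1 clk=1 q=1 r=1 u=0
t10.Δ3 v=1 p=0 clk=1 q=1 r=1 u=1
t10.Δ4 v=1 p=0 clk=1 q=1 r=1 u=0
t11.Δ0 v=1 p=0 clk=1 q=1 r=1 u=0
t11.Δ1 v=1 p=0 clk=0 q=1 r=1 u=0
t12.Δ0 v=1 p=0 clk=0 q=1 r=1 u=0
t12.Δ1 v=1 p=0 clk=1 q=1 r=1 u=0
t12.Δ2 v=1 p=0 clk=1 q=0 r=1 u=0
t12.Δ3 v=1 p=1 clk=1 q=0 r=1 u=0
t13.Δ0 v=1 p=1 clk=1 q=0 r=1 u=0
t13.Δ1 v=1 p=1 clk=0 q=0 r=1 u=0
t14.Δ0 v=1 p=1 clk=0 q=0 r=1 u=0
t14.Δ1 v=1 p=1 clk=1 q=0 r=1 u=0
t14.Δ2 v=1 p=1 clk=1 q=1 r=1 u=0
t14.Δ3 v=1 p=0 clk=1 q=1 r=1 u=1
t14.Δ4 v=1 p=0 clk=1 q=1 r=1 u=0
t15.Δ0 v=1 p=0 clk=1 q=1 r=1 u=0
t15.Δ1 v=1 p=0 clk=0 q=1 r=1 u=0
t16.Δ0 v=1 p=0 clk=0 q=1 r=1 u=0
t16.Δ1 v=1 p=0 clk=1 q=1 r=1 u=0
t16.Δ2 v=1 p=0 clk=1 q=0 r=1 u=0
t16.Δ3 v=1 p=1 clk=1 q=0 r=1 u=0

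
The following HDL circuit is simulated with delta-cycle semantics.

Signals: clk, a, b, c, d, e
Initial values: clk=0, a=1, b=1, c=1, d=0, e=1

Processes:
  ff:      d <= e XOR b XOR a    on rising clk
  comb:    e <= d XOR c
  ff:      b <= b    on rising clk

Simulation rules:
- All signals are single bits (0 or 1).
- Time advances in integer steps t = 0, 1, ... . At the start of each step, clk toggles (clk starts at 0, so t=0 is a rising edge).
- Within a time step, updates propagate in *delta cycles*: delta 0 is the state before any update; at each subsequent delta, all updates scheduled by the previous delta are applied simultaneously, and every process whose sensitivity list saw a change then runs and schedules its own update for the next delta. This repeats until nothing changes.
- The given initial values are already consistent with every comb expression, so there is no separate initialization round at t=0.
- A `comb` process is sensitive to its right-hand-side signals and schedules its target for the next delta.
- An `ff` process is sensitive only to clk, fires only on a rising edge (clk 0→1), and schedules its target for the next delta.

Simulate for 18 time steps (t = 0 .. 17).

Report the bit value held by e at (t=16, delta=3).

0

t0.Δ0 c=1 clk=0 e=1 a=1 b=1 d=0
t0.Δ1 c=1 clk=1 e=1 a=1 b=1 d=0
t0.Δ2 c=1 clk=1 e=1 a=1 b=1 d=1
t0.Δ3 c=1 clk=1 e=0 a=1 b=1 d=1
t1.Δ0 c=1 clk=1 e=0 a=1 b=1 d=1
t1.Δ1 c=1 clk=0 e=0 a=1 b=1 d=1
t2.Δ0 c=1 clk=0 e=0 a=1 b=1 d=1
t2.Δ1 c=1 clk=1 e=0 a=1 b=1 d=1
t2.Δ2 c=1 clk=1 e=0 a=1 b=1 d=0
t2.Δ3 c=1 clk=1 e=1 a=1 b=1 d=0
t3.Δ0 c=1 clk=1 e=1 a=1 b=1 d=0
t3.Δ1 c=1 clk=0 e=1 a=1 b=1 d=0
t4.Δ0 c=1 clk=0 e=1 a=1 b=1 d=0
t4.Δ1 c=1 clk=1 e=1 a=1 b=1 d=0
t4.Δ2 c=1 clk=1 e=1 a=1 b=1 d=1
t4.Δ3 c=1 clk=1 e=0 a=1 b=1 d=1
t5.Δ0 c=1 clk=1 e=0 a=1 b=1 d=1
t5.Δ1 c=1 clk=0 e=0 a=1 b=1 d=1
t6.Δ0 c=1 clk=0 e=0 a=1 b=1 d=1
t6.Δ1 c=1 clk=1 e=0 a=1 b=1 d=1
t6.Δ2 c=1 clk=1 e=0 a=1 b=1 d=0
t6.Δ3 c=1 clk=1 e=1 a=1 b=1 d=0
t7.Δ0 c=1 clk=1 e=1 a=1 b=1 d=0
t7.Δ1 c=1 clk=0 e=1 a=1 b=1 d=0
t8.Δ0 c=1 clk=0 e=1 a=1 b=1 d=0
t8.Δ1 c=1 clk=1 e=1 a=1 b=1 d=0
t8.Δ2 c=1 clk=1 e=1 a=1 b=1 d=1
t8.Δ3 c=1 clk=1 e=0 a=1 b=1 d=1
t9.Δ0 c=1 clk=1 e=0 a=1 b=1 d=1
t9.Δ1 c=1 clk=0 e=0 a=1 b=1 d=1
t10.Δ0 c=1 clk=0 e=0 a=1 b=1 d=1
t10.Δ1 c=1 clk=1 e=0 a=1 b=1 d=1
t10.Δ2 c=1 clk=1 e=0 a=1 b=1 d=0
t10.Δ3 c=1 clk=1 e=1 a=1 b=1 d=0
t11.Δ0 c=1 clk=1 e=1 a=1 b=1 d=0
t11.Δ1 c=1 clk=0 e=1 a=1 b=1 d=0
t12.Δ0 c=1 clk=0 e=1 a=1 b=1 d=0
t12.Δ1 c=1 clk=1 e=1 a=1 b=1 d=0
t12.Δ2 c=1 clk=1 e=1 a=1 b=1 d=1
t12.Δ3 c=1 clk=1 e=0 a=1 b=1 d=1
t13.Δ0 c=1 clk=1 e=0 a=1 b=1 d=1
t13.Δ1 c=1 clk=0 e=0 a=1 b=1 d=1
t14.Δ0 c=1 clk=0 e=0 a=1 b=1 d=1
t14.Δ1 c=1 clk=1 e=0 a=1 b=1 d=1
t14.Δ2 c=1 clk=1 e=0 a=1 b=1 d=0
t14.Δ3 c=1 clk=1 e=1 a=1 b=1 d=0
t15.Δ0 c=1 clk=1 e=1 a=1 b=1 d=0
t15.Δ1 c=1 clk=0 e=1 a=1 b=1 d=0
t16.Δ0 c=1 clk=0 e=1 a=1 b=1 d=0
t16.Δ1 c=1 clk=1 e=1 a=1 b=1 d=0
t16.Δ2 c=1 clk=1 e=1 a=1 b=1 d=1
t16.Δ3 c=1 clk=1 e=0 a=1 b=1 d=1
t17.Δ0 c=1 clk=1 e=0 a=1 b=1 d=1
t17.Δ1 c=1 clk=0 e=0 a=1 b=1 d=1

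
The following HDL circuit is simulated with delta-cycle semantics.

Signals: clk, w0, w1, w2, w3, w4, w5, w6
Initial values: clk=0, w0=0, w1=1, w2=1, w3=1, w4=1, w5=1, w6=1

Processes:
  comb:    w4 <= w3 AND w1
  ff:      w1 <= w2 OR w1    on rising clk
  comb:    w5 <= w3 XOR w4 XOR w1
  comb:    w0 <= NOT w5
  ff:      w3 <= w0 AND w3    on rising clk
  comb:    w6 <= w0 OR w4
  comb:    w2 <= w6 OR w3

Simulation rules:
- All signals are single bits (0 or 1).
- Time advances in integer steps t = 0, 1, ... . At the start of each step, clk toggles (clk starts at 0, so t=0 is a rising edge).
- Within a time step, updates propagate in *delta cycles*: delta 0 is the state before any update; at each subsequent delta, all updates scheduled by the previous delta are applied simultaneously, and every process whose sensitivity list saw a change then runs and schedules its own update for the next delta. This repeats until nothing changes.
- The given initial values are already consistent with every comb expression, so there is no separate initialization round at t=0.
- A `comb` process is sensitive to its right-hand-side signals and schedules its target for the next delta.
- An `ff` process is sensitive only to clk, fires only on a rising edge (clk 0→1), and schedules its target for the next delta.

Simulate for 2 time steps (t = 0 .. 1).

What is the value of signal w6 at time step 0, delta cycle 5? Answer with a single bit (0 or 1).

t=0 Δ0: clk=0 w1=1 w4=1 w2=1 w0=0 w5=1 w6=1 w3=1
  Δ1: clk:0→1
  Δ2: w3:1→0
  Δ3: w4:1→0, w5:1→0
  Δ4: w0:0→1, w5:0→1, w6:1→0
  Δ5: w2:1→0, w0:1→0, w6:0→1
  Δ6: w2:0→1, w6:1→0
  Δ7: w2:1→0
  (7Δ to stable)
t=1 Δ0: clk=1 w1=1 w4=0 w2=0 w0=0 w5=1 w6=0 w3=0
  Δ1: clk:1→0
  (1Δ to stable)

1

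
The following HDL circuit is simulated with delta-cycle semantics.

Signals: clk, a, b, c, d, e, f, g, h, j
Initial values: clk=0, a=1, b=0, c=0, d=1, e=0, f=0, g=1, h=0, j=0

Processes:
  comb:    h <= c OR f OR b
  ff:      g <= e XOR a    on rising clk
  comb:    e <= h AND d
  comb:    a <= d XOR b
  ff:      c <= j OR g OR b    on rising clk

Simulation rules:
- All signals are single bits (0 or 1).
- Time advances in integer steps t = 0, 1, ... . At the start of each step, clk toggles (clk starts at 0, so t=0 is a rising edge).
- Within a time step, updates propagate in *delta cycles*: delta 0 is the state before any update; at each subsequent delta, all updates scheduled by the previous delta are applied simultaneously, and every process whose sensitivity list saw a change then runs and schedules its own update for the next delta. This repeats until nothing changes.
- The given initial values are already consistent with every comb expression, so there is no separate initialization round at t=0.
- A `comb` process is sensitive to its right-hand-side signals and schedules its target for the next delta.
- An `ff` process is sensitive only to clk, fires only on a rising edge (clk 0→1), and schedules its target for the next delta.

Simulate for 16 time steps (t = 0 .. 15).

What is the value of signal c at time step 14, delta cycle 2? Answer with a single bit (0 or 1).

[bits: c,b,d,j,f,h,e,clk,g,a]
t=0: Δ0=0010000011 Δ1=0010000111 Δ2=1010000111 Δ3=1010010111 Δ4=1010011111 | 4Δ
t=1: Δ0=1010011111 Δ1=1010011011 | 1Δ
t=2: Δ0=1010011011 Δ1=1010011111 Δ2=1010011101 | 2Δ
t=3: Δ0=1010011101 Δ1=1010011001 | 1Δ
t=4: Δ0=1010011001 Δ1=1010011101 Δ2=0010011101 Δ3=0010001101 Δ4=0010000101 | 4Δ
t=5: Δ0=0010000101 Δ1=0010000001 | 1Δ
t=6: Δ0=0010000001 Δ1=0010000101 Δ2=0010000111 | 2Δ
t=7: Δ0=0010000111 Δ1=0010000011 | 1Δ
t=8: Δ0=0010000011 Δ1=0010000111 Δ2=1010000111 Δ3=1010010111 Δ4=1010011111 | 4Δ
t=9: Δ0=1010011111 Δ1=1010011011 | 1Δ
t=10: Δ0=1010011011 Δ1=1010011111 Δ2=1010011101 | 2Δ
t=11: Δ0=1010011101 Δ1=1010011001 | 1Δ
t=12: Δ0=1010011001 Δ1=1010011101 Δ2=0010011101 Δ3=0010001101 Δ4=0010000101 | 4Δ
t=13: Δ0=0010000101 Δ1=0010000001 | 1Δ
t=14: Δ0=0010000001 Δ1=0010000101 Δ2=0010000111 | 2Δ
t=15: Δ0=0010000111 Δ1=0010000011 | 1Δ

0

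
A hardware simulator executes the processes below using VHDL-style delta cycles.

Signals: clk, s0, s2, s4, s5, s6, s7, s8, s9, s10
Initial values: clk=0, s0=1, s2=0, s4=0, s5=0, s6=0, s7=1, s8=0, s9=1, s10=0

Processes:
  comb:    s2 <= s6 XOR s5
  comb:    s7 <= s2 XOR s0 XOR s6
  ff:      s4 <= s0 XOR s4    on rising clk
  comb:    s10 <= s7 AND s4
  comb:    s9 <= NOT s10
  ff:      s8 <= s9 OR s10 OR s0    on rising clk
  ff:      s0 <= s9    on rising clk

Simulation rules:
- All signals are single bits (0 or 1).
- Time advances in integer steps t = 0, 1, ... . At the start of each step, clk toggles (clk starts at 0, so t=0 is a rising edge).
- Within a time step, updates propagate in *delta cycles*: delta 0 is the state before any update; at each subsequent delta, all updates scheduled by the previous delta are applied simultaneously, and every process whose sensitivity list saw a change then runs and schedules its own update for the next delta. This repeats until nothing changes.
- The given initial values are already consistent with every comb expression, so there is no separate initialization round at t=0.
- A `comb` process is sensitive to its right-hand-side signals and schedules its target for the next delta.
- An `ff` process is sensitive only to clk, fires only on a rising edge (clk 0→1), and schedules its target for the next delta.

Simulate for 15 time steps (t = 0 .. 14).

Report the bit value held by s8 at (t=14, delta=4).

1

t=0 Δ0: s2=0 s7=1 s10=0 s4=0 s0=1 s9=1 s8=0 s5=0 s6=0 clk=0
  Δ1: clk:0→1
  Δ2: s4:0→1, s8:0→1
  Δ3: s10:0→1
  Δ4: s9:1→0
  (4Δ to stable)
t=1 Δ0: s2=0 s7=1 s10=1 s4=1 s0=1 s9=0 s8=1 s5=0 s6=0 clk=1
  Δ1: clk:1→0
  (1Δ to stable)
t=2 Δ0: s2=0 s7=1 s10=1 s4=1 s0=1 s9=0 s8=1 s5=0 s6=0 clk=0
  Δ1: clk:0→1
  Δ2: s4:1→0, s0:1→0
  Δ3: s7:1→0, s10:1→0
  Δ4: s9:0→1
  (4Δ to stable)
t=3 Δ0: s2=0 s7=0 s10=0 s4=0 s0=0 s9=1 s8=1 s5=0 s6=0 clk=1
  Δ1: clk:1→0
  (1Δ to stable)
t=4 Δ0: s2=0 s7=0 s10=0 s4=0 s0=0 s9=1 s8=1 s5=0 s6=0 clk=0
  Δ1: clk:0→1
  Δ2: s0:0→1
  Δ3: s7:0→1
  (3Δ to stable)
t=5 Δ0: s2=0 s7=1 s10=0 s4=0 s0=1 s9=1 s8=1 s5=0 s6=0 clk=1
  Δ1: clk:1→0
  (1Δ to stable)
t=6 Δ0: s2=0 s7=1 s10=0 s4=0 s0=1 s9=1 s8=1 s5=0 s6=0 clk=0
  Δ1: clk:0→1
  Δ2: s4:0→1
  Δ3: s10:0→1
  Δ4: s9:1→0
  (4Δ to stable)
t=7 Δ0: s2=0 s7=1 s10=1 s4=1 s0=1 s9=0 s8=1 s5=0 s6=0 clk=1
  Δ1: clk:1→0
  (1Δ to stable)
t=8 Δ0: s2=0 s7=1 s10=1 s4=1 s0=1 s9=0 s8=1 s5=0 s6=0 clk=0
  Δ1: clk:0→1
  Δ2: s4:1→0, s0:1→0
  Δ3: s7:1→0, s10:1→0
  Δ4: s9:0→1
  (4Δ to stable)
t=9 Δ0: s2=0 s7=0 s10=0 s4=0 s0=0 s9=1 s8=1 s5=0 s6=0 clk=1
  Δ1: clk:1→0
  (1Δ to stable)
t=10 Δ0: s2=0 s7=0 s10=0 s4=0 s0=0 s9=1 s8=1 s5=0 s6=0 clk=0
  Δ1: clk:0→1
  Δ2: s0:0→1
  Δ3: s7:0→1
  (3Δ to stable)
t=11 Δ0: s2=0 s7=1 s10=0 s4=0 s0=1 s9=1 s8=1 s5=0 s6=0 clk=1
  Δ1: clk:1→0
  (1Δ to stable)
t=12 Δ0: s2=0 s7=1 s10=0 s4=0 s0=1 s9=1 s8=1 s5=0 s6=0 clk=0
  Δ1: clk:0→1
  Δ2: s4:0→1
  Δ3: s10:0→1
  Δ4: s9:1→0
  (4Δ to stable)
t=13 Δ0: s2=0 s7=1 s10=1 s4=1 s0=1 s9=0 s8=1 s5=0 s6=0 clk=1
  Δ1: clk:1→0
  (1Δ to stable)
t=14 Δ0: s2=0 s7=1 s10=1 s4=1 s0=1 s9=0 s8=1 s5=0 s6=0 clk=0
  Δ1: clk:0→1
  Δ2: s4:1→0, s0:1→0
  Δ3: s7:1→0, s10:1→0
  Δ4: s9:0→1
  (4Δ to stable)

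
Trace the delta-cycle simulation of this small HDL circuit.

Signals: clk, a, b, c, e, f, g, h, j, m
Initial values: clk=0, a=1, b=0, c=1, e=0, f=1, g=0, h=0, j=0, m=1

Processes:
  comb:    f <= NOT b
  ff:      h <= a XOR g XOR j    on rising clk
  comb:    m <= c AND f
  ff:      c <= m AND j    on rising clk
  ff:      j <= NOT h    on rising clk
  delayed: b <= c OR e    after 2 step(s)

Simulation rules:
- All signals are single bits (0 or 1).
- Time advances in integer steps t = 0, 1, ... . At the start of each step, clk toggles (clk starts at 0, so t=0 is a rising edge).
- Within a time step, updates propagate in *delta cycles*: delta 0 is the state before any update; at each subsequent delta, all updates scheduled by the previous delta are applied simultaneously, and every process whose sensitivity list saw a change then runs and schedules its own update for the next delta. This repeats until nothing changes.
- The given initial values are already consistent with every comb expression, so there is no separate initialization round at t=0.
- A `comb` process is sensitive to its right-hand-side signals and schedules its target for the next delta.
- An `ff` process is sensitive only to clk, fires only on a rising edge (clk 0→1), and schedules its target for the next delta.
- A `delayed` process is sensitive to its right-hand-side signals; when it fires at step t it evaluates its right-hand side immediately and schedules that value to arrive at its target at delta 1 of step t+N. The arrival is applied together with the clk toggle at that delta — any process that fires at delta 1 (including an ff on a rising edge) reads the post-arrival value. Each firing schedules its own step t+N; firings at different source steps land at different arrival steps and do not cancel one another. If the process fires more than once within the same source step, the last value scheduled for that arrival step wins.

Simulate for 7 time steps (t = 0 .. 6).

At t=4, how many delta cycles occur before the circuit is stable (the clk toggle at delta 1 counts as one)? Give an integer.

2

[bits: m,g,f,c,j,clk,e,a,h,b]
t=0: Δ0=1011000100 Δ1=1011010100 Δ2=1010110110 Δ3=0010110110 | 3Δ
t=1: Δ0=0010110110 Δ1=0010100110 | 1Δ
t=2: Δ0=0010100110 Δ1=0010110110 Δ2=0010010100 | 2Δ
t=3: Δ0=0010010100 Δ1=0010000100 | 1Δ
t=4: Δ0=0010000100 Δ1=0010010100 Δ2=0010110110 | 2Δ
t=5: Δ0=0010110110 Δ1=0010100110 | 1Δ
t=6: Δ0=0010100110 Δ1=0010110110 Δ2=0010010100 | 2Δ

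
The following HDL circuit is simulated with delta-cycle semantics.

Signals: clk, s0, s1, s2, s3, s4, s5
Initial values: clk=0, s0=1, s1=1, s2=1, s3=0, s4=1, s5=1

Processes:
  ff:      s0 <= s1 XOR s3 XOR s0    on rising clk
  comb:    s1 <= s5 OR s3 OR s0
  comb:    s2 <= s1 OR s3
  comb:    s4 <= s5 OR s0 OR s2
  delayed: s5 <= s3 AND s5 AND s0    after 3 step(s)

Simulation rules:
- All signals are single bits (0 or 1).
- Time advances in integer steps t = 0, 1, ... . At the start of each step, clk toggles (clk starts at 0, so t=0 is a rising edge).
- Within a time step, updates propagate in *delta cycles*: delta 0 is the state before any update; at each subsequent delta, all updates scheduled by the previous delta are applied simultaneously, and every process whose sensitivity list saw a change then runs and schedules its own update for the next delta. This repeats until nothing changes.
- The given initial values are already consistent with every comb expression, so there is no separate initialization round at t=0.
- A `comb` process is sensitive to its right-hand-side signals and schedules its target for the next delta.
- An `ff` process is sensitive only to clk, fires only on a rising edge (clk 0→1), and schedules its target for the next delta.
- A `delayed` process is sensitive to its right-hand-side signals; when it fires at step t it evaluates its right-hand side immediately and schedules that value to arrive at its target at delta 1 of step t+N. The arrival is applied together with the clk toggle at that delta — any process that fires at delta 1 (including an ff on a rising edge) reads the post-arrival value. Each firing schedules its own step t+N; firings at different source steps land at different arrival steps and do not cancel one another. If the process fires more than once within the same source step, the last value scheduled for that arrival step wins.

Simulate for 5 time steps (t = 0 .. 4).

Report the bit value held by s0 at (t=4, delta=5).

0

t0.Δ0 s1=1 s2=1 s4=1 s5=1 clk=0 s0=1 s3=0
t0.Δ1 s1=1 s2=1 s4=1 s5=1 clk=1 s0=1 s3=0
t0.Δ2 s1=1 s2=1 s4=1 s5=1 clk=1 s0=0 s3=0
t1.Δ0 s1=1 s2=1 s4=1 s5=1 clk=1 s0=0 s3=0
t1.Δ1 s1=1 s2=1 s4=1 s5=1 clk=0 s0=0 s3=0
t2.Δ0 s1=1 s2=1 s4=1 s5=1 clk=0 s0=0 s3=0
t2.Δ1 s1=1 s2=1 s4=1 s5=1 clk=1 s0=0 s3=0
t2.Δ2 s1=1 s2=1 s4=1 s5=1 clk=1 s0=1 s3=0
t3.Δ0 s1=1 s2=1 s4=1 s5=1 clk=1 s0=1 s3=0
t3.Δ1 s1=1 s2=1 s4=1 s5=0 clk=0 s0=1 s3=0
t4.Δ0 s1=1 s2=1 s4=1 s5=0 clk=0 s0=1 s3=0
t4.Δ1 s1=1 s2=1 s4=1 s5=0 clk=1 s0=1 s3=0
t4.Δ2 s1=1 s2=1 s4=1 s5=0 clk=1 s0=0 s3=0
t4.Δ3 s1=0 s2=1 s4=1 s5=0 clk=1 s0=0 s3=0
t4.Δ4 s1=0 s2=0 s4=1 s5=0 clk=1 s0=0 s3=0
t4.Δ5 s1=0 s2=0 s4=0 s5=0 clk=1 s0=0 s3=0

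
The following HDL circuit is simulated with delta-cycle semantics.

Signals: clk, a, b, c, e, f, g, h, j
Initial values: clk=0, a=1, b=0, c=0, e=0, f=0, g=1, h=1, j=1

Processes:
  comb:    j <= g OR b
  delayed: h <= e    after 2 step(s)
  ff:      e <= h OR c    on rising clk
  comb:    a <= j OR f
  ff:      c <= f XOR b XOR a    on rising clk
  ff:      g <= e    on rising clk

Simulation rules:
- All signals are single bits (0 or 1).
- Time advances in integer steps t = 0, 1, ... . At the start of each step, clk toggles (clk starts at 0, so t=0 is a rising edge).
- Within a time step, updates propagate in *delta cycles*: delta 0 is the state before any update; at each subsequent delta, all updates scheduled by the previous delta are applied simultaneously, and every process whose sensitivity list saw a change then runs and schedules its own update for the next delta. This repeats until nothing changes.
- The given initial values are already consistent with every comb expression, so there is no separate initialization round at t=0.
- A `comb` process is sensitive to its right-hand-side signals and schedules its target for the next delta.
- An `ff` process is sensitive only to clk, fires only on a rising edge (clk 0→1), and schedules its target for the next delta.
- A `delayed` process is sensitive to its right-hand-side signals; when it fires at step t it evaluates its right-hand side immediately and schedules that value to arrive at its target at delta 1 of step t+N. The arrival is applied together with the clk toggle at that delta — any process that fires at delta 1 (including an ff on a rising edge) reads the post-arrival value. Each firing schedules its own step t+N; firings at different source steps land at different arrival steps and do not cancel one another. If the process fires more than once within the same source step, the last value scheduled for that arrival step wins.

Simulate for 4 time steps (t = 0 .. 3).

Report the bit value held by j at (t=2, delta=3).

1

t0.Δ0 e=0 clk=0 f=0 g=1 j=1 c=0 b=0 a=1 h=1
t0.Δ1 e=0 clk=1 f=0 g=1 j=1 c=0 b=0 a=1 h=1
t0.Δ2 e=1 clk=1 f=0 g=0 j=1 c=1 b=0 a=1 h=1
t0.Δ3 e=1 clk=1 f=0 g=0 j=0 c=1 b=0 a=1 h=1
t0.Δ4 e=1 clk=1 f=0 g=0 j=0 c=1 b=0 a=0 h=1
t1.Δ0 e=1 clk=1 f=0 g=0 j=0 c=1 b=0 a=0 h=1
t1.Δ1 e=1 clk=0 f=0 g=0 j=0 c=1 b=0 a=0 h=1
t2.Δ0 e=1 clk=0 f=0 g=0 j=0 c=1 b=0 a=0 h=1
t2.Δ1 e=1 clk=1 f=0 g=0 j=0 c=1 b=0 a=0 h=1
t2.Δ2 e=1 clk=1 f=0 g=1 j=0 c=0 b=0 a=0 h=1
t2.Δ3 e=1 clk=1 f=0 g=1 j=1 c=0 b=0 a=0 h=1
t2.Δ4 e=1 clk=1 f=0 g=1 j=1 c=0 b=0 a=1 h=1
t3.Δ0 e=1 clk=1 f=0 g=1 j=1 c=0 b=0 a=1 h=1
t3.Δ1 e=1 clk=0 f=0 g=1 j=1 c=0 b=0 a=1 h=1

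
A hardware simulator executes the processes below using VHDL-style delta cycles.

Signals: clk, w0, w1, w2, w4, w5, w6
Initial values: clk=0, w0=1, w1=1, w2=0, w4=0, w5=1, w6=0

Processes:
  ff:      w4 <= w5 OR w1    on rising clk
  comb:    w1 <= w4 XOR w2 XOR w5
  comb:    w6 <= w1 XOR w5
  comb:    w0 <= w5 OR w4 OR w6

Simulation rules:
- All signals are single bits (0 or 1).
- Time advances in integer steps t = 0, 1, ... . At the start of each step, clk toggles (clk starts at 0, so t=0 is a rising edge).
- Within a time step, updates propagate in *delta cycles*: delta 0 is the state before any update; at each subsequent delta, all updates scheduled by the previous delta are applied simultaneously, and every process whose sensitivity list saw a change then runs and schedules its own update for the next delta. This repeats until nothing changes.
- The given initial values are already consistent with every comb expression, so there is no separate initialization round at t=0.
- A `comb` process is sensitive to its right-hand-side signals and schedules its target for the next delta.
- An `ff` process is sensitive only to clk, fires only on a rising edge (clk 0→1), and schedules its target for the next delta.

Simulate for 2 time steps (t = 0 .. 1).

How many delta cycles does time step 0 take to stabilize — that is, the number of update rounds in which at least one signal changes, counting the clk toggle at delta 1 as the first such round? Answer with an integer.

t0.Δ0 w5=1 w6=0 w4=0 w0=1 w2=0 clk=0 w1=1
t0.Δ1 w5=1 w6=0 w4=0 w0=1 w2=0 clk=1 w1=1
t0.Δ2 w5=1 w6=0 w4=1 w0=1 w2=0 clk=1 w1=1
t0.Δ3 w5=1 w6=0 w4=1 w0=1 w2=0 clk=1 w1=0
t0.Δ4 w5=1 w6=1 w4=1 w0=1 w2=0 clk=1 w1=0
t1.Δ0 w5=1 w6=1 w4=1 w0=1 w2=0 clk=1 w1=0
t1.Δ1 w5=1 w6=1 w4=1 w0=1 w2=0 clk=0 w1=0

4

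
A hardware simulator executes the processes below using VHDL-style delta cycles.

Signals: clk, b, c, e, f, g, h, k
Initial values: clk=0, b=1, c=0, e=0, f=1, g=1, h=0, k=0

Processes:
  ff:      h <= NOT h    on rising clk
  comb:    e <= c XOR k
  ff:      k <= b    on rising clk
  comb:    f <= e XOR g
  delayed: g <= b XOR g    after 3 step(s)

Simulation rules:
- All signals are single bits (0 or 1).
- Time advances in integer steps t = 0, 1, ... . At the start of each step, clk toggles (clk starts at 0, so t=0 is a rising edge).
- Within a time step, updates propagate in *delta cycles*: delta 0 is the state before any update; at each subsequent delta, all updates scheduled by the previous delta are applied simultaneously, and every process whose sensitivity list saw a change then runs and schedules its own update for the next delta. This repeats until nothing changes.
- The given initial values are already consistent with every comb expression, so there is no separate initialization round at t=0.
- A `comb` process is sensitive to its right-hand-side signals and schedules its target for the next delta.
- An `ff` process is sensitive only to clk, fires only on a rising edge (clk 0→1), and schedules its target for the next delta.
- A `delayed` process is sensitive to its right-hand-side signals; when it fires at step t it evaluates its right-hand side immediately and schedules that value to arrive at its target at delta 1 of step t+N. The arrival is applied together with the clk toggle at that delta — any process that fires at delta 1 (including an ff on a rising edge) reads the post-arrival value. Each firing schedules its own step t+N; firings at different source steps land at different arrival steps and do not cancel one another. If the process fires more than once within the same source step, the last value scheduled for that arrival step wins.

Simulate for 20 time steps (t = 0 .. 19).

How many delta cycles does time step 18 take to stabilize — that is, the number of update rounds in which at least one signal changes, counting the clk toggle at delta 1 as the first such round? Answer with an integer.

2

t=0 Δ0: g=1 clk=0 c=0 b=1 e=0 f=1 h=0 k=0
  Δ1: clk:0→1
  Δ2: h:0→1, k:0→1
  Δ3: e:0→1
  Δ4: f:1→0
  (4Δ to stable)
t=1 Δ0: g=1 clk=1 c=0 b=1 e=1 f=0 h=1 k=1
  Δ1: clk:1→0
  (1Δ to stable)
t=2 Δ0: g=1 clk=0 c=0 b=1 e=1 f=0 h=1 k=1
  Δ1: clk:0→1
  Δ2: h:1→0
  (2Δ to stable)
t=3 Δ0: g=1 clk=1 c=0 b=1 e=1 f=0 h=0 k=1
  Δ1: clk:1→0
  (1Δ to stable)
t=4 Δ0: g=1 clk=0 c=0 b=1 e=1 f=0 h=0 k=1
  Δ1: clk:0→1
  Δ2: h:0→1
  (2Δ to stable)
t=5 Δ0: g=1 clk=1 c=0 b=1 e=1 f=0 h=1 k=1
  Δ1: clk:1→0
  (1Δ to stable)
t=6 Δ0: g=1 clk=0 c=0 b=1 e=1 f=0 h=1 k=1
  Δ1: clk:0→1
  Δ2: h:1→0
  (2Δ to stable)
t=7 Δ0: g=1 clk=1 c=0 b=1 e=1 f=0 h=0 k=1
  Δ1: clk:1→0
  (1Δ to stable)
t=8 Δ0: g=1 clk=0 c=0 b=1 e=1 f=0 h=0 k=1
  Δ1: clk:0→1
  Δ2: h:0→1
  (2Δ to stable)
t=9 Δ0: g=1 clk=1 c=0 b=1 e=1 f=0 h=1 k=1
  Δ1: clk:1→0
  (1Δ to stable)
t=10 Δ0: g=1 clk=0 c=0 b=1 e=1 f=0 h=1 k=1
  Δ1: clk:0→1
  Δ2: h:1→0
  (2Δ to stable)
t=11 Δ0: g=1 clk=1 c=0 b=1 e=1 f=0 h=0 k=1
  Δ1: clk:1→0
  (1Δ to stable)
t=12 Δ0: g=1 clk=0 c=0 b=1 e=1 f=0 h=0 k=1
  Δ1: clk:0→1
  Δ2: h:0→1
  (2Δ to stable)
t=13 Δ0: g=1 clk=1 c=0 b=1 e=1 f=0 h=1 k=1
  Δ1: clk:1→0
  (1Δ to stable)
t=14 Δ0: g=1 clk=0 c=0 b=1 e=1 f=0 h=1 k=1
  Δ1: clk:0→1
  Δ2: h:1→0
  (2Δ to stable)
t=15 Δ0: g=1 clk=1 c=0 b=1 e=1 f=0 h=0 k=1
  Δ1: clk:1→0
  (1Δ to stable)
t=16 Δ0: g=1 clk=0 c=0 b=1 e=1 f=0 h=0 k=1
  Δ1: clk:0→1
  Δ2: h:0→1
  (2Δ to stable)
t=17 Δ0: g=1 clk=1 c=0 b=1 e=1 f=0 h=1 k=1
  Δ1: clk:1→0
  (1Δ to stable)
t=18 Δ0: g=1 clk=0 c=0 b=1 e=1 f=0 h=1 k=1
  Δ1: clk:0→1
  Δ2: h:1→0
  (2Δ to stable)
t=19 Δ0: g=1 clk=1 c=0 b=1 e=1 f=0 h=0 k=1
  Δ1: clk:1→0
  (1Δ to stable)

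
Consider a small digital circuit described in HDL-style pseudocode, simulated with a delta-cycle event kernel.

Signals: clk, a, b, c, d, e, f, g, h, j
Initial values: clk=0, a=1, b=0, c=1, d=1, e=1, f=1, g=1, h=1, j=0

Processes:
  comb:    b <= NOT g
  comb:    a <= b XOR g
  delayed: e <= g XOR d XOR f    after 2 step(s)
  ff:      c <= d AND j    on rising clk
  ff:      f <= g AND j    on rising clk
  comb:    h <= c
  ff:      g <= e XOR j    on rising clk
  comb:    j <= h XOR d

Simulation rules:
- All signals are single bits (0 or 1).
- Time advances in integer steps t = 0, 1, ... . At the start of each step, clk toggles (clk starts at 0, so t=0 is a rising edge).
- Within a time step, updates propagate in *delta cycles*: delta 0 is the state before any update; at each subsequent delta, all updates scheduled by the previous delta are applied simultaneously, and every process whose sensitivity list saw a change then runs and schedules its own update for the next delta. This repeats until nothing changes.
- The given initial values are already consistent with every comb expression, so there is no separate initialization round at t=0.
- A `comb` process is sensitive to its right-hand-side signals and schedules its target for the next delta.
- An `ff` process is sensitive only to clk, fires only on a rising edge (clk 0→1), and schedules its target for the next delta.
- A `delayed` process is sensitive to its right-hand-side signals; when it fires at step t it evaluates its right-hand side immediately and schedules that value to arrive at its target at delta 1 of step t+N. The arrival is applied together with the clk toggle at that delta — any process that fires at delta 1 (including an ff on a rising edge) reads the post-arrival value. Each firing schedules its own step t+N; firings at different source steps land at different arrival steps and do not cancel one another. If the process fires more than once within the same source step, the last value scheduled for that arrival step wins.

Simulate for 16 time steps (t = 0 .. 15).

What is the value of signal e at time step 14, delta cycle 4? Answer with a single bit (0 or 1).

[bits: h,c,j,g,a,e,clk,f,b,d]
t=0: Δ0=1101110101 Δ1=1101111101 Δ2=1001111001 Δ3=0001111001 Δ4=0011111001 | 4Δ
t=1: Δ0=0011111001 Δ1=0011110001 | 1Δ
t=2: Δ0=0011110001 Δ1=0011101001 Δ2=0111101101 Δ3=1111101101 Δ4=1101101101 | 4Δ
t=3: Δ0=1101101101 Δ1=1101100101 | 1Δ
t=4: Δ0=1101100101 Δ1=1101111101 Δ2=1001111001 Δ3=0001111001 Δ4=0011111001 | 4Δ
t=5: Δ0=0011111001 Δ1=0011110001 | 1Δ
t=6: Δ0=0011110001 Δ1=0011101001 Δ2=0111101101 Δ3=1111101101 Δ4=1101101101 | 4Δ
t=7: Δ0=1101101101 Δ1=1101100101 | 1Δ
t=8: Δ0=1101100101 Δ1=1101111101 Δ2=1001111001 Δ3=0001111001 Δ4=0011111001 | 4Δ
t=9: Δ0=0011111001 Δ1=0011110001 | 1Δ
t=10: Δ0=0011110001 Δ1=0011101001 Δ2=0111101101 Δ3=1111101101 Δ4=1101101101 | 4Δ
t=11: Δ0=1101101101 Δ1=1101100101 | 1Δ
t=12: Δ0=1101100101 Δ1=1101111101 Δ2=1001111001 Δ3=0001111001 Δ4=0011111001 | 4Δ
t=13: Δ0=0011111001 Δ1=0011110001 | 1Δ
t=14: Δ0=0011110001 Δ1=0011101001 Δ2=0111101101 Δ3=1111101101 Δ4=1101101101 | 4Δ
t=15: Δ0=1101101101 Δ1=1101100101 | 1Δ

0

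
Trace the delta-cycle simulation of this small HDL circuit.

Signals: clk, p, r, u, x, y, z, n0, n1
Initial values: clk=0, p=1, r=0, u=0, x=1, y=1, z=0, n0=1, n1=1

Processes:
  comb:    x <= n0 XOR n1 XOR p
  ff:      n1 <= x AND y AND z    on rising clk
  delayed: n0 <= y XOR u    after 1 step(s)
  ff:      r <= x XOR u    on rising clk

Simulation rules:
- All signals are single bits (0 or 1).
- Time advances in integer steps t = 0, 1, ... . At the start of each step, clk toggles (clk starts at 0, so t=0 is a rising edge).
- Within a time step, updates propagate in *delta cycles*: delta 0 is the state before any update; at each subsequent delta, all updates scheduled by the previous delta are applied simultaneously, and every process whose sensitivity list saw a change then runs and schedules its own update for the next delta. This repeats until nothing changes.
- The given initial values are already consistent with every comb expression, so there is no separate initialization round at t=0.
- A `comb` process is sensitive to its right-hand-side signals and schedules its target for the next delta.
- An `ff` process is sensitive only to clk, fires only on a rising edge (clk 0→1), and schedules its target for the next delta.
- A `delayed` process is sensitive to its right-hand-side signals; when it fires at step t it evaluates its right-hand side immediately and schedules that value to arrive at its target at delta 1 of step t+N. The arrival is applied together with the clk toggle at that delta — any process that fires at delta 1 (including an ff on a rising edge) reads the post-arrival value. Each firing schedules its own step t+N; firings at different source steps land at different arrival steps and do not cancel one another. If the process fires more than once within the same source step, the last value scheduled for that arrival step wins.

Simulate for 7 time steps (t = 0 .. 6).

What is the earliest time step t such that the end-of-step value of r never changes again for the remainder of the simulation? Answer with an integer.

2

t0.Δ0 n0=1 z=0 r=0 p=1 clk=0 n1=1 u=0 x=1 y=1
t0.Δ1 n0=1 z=0 r=0 p=1 clk=1 n1=1 u=0 x=1 y=1
t0.Δ2 n0=1 z=0 r=1 p=1 clk=1 n1=0 u=0 x=1 y=1
t0.Δ3 n0=1 z=0 r=1 p=1 clk=1 n1=0 u=0 x=0 y=1
t1.Δ0 n0=1 z=0 r=1 p=1 clk=1 n1=0 u=0 x=0 y=1
t1.Δ1 n0=1 z=0 r=1 p=1 clk=0 n1=0 u=0 x=0 y=1
t2.Δ0 n0=1 z=0 r=1 p=1 clk=0 n1=0 u=0 x=0 y=1
t2.Δ1 n0=1 z=0 r=1 p=1 clk=1 n1=0 u=0 x=0 y=1
t2.Δ2 n0=1 z=0 r=0 p=1 clk=1 n1=0 u=0 x=0 y=1
t3.Δ0 n0=1 z=0 r=0 p=1 clk=1 n1=0 u=0 x=0 y=1
t3.Δ1 n0=1 z=0 r=0 p=1 clk=0 n1=0 u=0 x=0 y=1
t4.Δ0 n0=1 z=0 r=0 p=1 clk=0 n1=0 u=0 x=0 y=1
t4.Δ1 n0=1 z=0 r=0 p=1 clk=1 n1=0 u=0 x=0 y=1
t5.Δ0 n0=1 z=0 r=0 p=1 clk=1 n1=0 u=0 x=0 y=1
t5.Δ1 n0=1 z=0 r=0 p=1 clk=0 n1=0 u=0 x=0 y=1
t6.Δ0 n0=1 z=0 r=0 p=1 clk=0 n1=0 u=0 x=0 y=1
t6.Δ1 n0=1 z=0 r=0 p=1 clk=1 n1=0 u=0 x=0 y=1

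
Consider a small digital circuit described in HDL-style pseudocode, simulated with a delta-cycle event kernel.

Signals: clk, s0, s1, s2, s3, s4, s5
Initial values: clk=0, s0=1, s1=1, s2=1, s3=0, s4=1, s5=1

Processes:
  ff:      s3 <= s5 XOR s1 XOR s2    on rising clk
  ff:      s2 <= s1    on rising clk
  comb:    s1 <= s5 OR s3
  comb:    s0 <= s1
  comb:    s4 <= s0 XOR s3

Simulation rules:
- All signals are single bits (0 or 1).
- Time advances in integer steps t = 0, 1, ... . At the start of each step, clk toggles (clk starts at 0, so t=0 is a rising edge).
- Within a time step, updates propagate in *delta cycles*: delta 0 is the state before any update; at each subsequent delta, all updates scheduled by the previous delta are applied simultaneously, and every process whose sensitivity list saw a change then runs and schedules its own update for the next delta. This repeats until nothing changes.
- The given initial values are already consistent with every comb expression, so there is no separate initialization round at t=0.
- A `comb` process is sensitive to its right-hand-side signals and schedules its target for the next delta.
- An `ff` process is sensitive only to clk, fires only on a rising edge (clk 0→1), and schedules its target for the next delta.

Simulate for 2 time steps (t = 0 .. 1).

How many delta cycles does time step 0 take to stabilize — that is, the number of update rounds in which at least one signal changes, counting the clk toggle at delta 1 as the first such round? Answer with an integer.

3

[bits: s4,s3,clk,s2,s0,s1,s5]
t=0: Δ0=1001111 Δ1=1011111 Δ2=1111111 Δ3=0111111 | 3Δ
t=1: Δ0=0111111 Δ1=0101111 | 1Δ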